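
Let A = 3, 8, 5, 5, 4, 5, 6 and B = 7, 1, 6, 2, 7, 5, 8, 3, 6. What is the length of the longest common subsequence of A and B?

Backtracking the LCS table gives one alignment: 3 (A1,B8) → 6 (A7,B9).
So the longest common subsequence has length 2.

2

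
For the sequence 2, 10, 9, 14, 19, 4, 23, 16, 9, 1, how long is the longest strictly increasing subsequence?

Scanning left to right, the best length ending at each element is: 2→1, 10→2, 9→2, 14→3, 19→4, 4→2, 23→5, 16→4, 9→3, 1→1.
So the longest increasing subsequence has length 5, e.g. 2, 10, 14, 19, 23.

5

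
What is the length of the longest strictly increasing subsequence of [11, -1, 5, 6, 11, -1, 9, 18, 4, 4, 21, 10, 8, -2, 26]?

7

One longest increasing subsequence is -1, 5, 6, 11, 18, 21, 26 (positions 2,3,4,5,8,11,15), of length 7; no longer one exists.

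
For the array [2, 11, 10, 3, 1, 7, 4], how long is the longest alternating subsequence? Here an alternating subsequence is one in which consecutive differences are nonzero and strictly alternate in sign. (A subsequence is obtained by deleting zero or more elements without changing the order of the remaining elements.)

5

Track the best alternating length ending on an up-step vs a down-step at each position: up/down = 1/1, 2/1, 2/3, 2/3, 1/3, 4/3, 4/5.
The maximum over both is 5; one such subsequence is 2, 11, 3, 7, 4.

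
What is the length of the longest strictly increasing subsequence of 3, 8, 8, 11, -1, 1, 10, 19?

4

Scanning left to right, the best length ending at each element is: 3→1, 8→2, 8→2, 11→3, -1→1, 1→2, 10→3, 19→4.
So the longest increasing subsequence has length 4, e.g. 3, 8, 11, 19.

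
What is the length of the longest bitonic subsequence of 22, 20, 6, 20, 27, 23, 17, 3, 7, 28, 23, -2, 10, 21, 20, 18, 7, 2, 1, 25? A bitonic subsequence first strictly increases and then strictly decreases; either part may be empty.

11

One longest bitonic subsequence is 6, 20, 27, 28, 23, 21, 20, 18, 7, 2, 1 (positions 3,4,5,10,11,14,15,16,17,18,19): it rises to 28 then falls. Length 11 is optimal.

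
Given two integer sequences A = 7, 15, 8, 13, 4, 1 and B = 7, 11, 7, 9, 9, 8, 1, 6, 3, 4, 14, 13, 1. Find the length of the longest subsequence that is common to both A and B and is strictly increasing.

For each value that appears in both, track the longest common increasing run ending there.
The best achievable length is 3; one witness is 7, 8, 13 (A-positions 1,3,4, B-positions 1,6,12).

3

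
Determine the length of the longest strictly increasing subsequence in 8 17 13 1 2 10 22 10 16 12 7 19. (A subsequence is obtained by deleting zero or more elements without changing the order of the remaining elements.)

Let dp[i] be the longest increasing subsequence ending at position i. Then dp = [1, 2, 2, 1, 2, 3, 4, 3, 4, 4, 3, 5].
The maximum is 5; one witness is 1, 2, 10, 16, 19 at positions 4,5,6,9,12.

5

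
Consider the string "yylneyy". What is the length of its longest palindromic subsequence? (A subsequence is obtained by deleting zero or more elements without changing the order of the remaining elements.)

One longest palindromic subsequence is yyeyy (positions 1,2,5,6,7); it reads the same forward and backward, and the interval DP gives dp[1][7] = 5.

5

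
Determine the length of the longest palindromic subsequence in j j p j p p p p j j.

9

Using dp[i][j] = 2 + dp[i+1][j−1] if the ends match, else max(dp[i+1][j], dp[i][j−1]):
dp[1][10] = 9. A witness is jjpppppjj at positions 1,2,3,5,6,7,8,9,10.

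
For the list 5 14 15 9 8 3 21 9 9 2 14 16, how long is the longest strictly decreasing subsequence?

Scanning left to right, the best length ending at each element is: 5→1, 14→1, 15→1, 9→2, 8→3, 3→4, 21→1, 9→2, 9→2, 2→5, 14→2, 16→2.
So the longest decreasing subsequence has length 5, e.g. 14, 9, 8, 3, 2.

5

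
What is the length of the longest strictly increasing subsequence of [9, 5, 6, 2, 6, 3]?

2

Let dp[i] be the longest increasing subsequence ending at position i. Then dp = [1, 1, 2, 1, 2, 2].
The maximum is 2; one witness is 5, 6 at positions 2,3.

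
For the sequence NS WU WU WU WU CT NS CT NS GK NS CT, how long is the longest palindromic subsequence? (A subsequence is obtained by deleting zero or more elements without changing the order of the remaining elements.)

6

One longest palindromic subsequence is NS WU WU WU WU NS (positions 1,2,3,4,5,11); it reads the same forward and backward, and the interval DP gives dp[1][12] = 6.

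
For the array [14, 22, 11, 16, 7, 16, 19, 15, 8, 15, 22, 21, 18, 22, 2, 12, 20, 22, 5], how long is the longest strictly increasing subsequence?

Let dp[i] be the longest increasing subsequence ending at position i. Then dp = [1, 2, 1, 2, 1, 2, 3, 2, 2, 3, 4, 4, 4, 5, 1, 3, 5, 6, 2].
The maximum is 6; one witness is 7, 8, 15, 18, 20, 22 at positions 5,9,10,13,17,18.

6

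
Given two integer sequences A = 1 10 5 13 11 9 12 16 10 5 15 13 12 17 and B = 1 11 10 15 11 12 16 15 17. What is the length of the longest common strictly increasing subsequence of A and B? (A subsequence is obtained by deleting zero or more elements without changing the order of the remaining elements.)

A longest common strictly increasing subsequence is 1, 10, 11, 12, 16, 17 (length 6); it appears in order in both A and B, and no longer such subsequence exists.

6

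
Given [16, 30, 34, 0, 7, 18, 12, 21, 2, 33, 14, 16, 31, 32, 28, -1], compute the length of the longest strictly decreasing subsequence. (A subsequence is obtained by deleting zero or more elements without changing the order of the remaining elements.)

Let dp[i] be the longest decreasing subsequence ending at position i. Then dp = [1, 1, 1, 2, 2, 2, 3, 2, 4, 2, 3, 3, 3, 3, 4, 5].
The maximum is 5; one witness is 30, 18, 12, 2, -1 at positions 2,6,7,9,16.

5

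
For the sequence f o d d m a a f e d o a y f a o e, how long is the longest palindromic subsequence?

One longest palindromic subsequence is fodaadof (positions 1,2,3,6,7,10,11,14); it reads the same forward and backward, and the interval DP gives dp[1][17] = 8.

8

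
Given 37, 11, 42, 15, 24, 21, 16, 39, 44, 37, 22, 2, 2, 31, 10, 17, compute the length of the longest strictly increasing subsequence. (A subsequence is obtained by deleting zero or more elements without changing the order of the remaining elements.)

5

Scanning left to right, the best length ending at each element is: 37→1, 11→1, 42→2, 15→2, 24→3, 21→3, 16→3, 39→4, 44→5, 37→4, 22→4, 2→1, 2→1, 31→5, 10→2, 17→4.
So the longest increasing subsequence has length 5, e.g. 11, 15, 24, 39, 44.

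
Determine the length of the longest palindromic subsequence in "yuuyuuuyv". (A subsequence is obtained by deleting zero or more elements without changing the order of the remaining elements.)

7

One longest palindromic subsequence is yuuuuuy (positions 1,2,3,5,6,7,8); it reads the same forward and backward, and the interval DP gives dp[1][9] = 7.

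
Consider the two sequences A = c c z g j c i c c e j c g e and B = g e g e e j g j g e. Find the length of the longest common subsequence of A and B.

Backtracking the LCS table gives one alignment: g (A4,B3) → j (A5,B6) → j (A11,B8) → g (A13,B9) → e (A14,B10).
So the longest common subsequence has length 5.

5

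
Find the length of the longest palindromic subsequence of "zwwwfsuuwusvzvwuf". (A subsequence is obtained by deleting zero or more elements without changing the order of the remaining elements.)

Using dp[i][j] = 2 + dp[i+1][j−1] if the ends match, else max(dp[i+1][j], dp[i][j−1]):
dp[1][17] = 9. A witness is fuwvzvwuf at positions 5,7,9,12,13,14,15,16,17.

9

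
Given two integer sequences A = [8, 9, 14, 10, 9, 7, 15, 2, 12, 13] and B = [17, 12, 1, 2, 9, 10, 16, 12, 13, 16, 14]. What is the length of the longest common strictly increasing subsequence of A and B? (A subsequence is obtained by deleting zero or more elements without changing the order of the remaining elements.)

For each value that appears in both, track the longest common increasing run ending there.
The best achievable length is 4; one witness is 9, 10, 12, 13 (A-positions 2,4,9,10, B-positions 5,6,8,9).

4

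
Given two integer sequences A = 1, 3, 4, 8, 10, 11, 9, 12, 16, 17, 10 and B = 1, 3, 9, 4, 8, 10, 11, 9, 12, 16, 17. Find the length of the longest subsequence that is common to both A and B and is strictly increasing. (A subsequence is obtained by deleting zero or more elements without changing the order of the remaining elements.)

A longest common strictly increasing subsequence is 1, 3, 4, 8, 10, 11, 12, 16, 17 (length 9); it appears in order in both A and B, and no longer such subsequence exists.

9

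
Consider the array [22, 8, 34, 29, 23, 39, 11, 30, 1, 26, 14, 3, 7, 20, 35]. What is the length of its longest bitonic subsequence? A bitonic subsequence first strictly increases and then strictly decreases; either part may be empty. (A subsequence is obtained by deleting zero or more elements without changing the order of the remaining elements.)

Let inc[i] be the LIS ending at i and dec[i] the longest strictly decreasing subsequence starting at i. inc = [1, 1, 2, 2, 2, 3, 2, 3, 1, 3, 3, 2, 3, 4, 5], dec = [3, 2, 5, 4, 3, 5, 2, 4, 1, 3, 2, 1, 1, 1, 1].
max_i inc[i]+dec[i]−1 = 7, with one witness 22, 34, 39, 30, 26, 14, 7.

7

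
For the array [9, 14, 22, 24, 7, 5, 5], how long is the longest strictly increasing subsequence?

4

Let dp[i] be the longest increasing subsequence ending at position i. Then dp = [1, 2, 3, 4, 1, 1, 1].
The maximum is 4; one witness is 9, 14, 22, 24 at positions 1,2,3,4.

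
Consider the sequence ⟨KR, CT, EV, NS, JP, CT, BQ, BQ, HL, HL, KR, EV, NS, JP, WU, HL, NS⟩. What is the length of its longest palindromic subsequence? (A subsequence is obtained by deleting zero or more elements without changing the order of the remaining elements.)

Using dp[i][j] = 2 + dp[i+1][j−1] if the ends match, else max(dp[i+1][j], dp[i][j−1]):
dp[1][17] = 6. A witness is NS JP HL HL JP NS at positions 4,5,9,10,14,17.

6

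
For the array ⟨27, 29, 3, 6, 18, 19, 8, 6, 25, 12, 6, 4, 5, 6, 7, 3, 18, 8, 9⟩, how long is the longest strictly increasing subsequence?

Scanning left to right, the best length ending at each element is: 27→1, 29→2, 3→1, 6→2, 18→3, 19→4, 8→3, 6→2, 25→5, 12→4, 6→2, 4→2, 5→3, 6→4, 7→5, 3→1, 18→6, 8→6, 9→7.
So the longest increasing subsequence has length 7, e.g. 3, 4, 5, 6, 7, 8, 9.

7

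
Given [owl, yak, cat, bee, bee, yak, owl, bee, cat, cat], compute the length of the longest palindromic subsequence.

Using dp[i][j] = 2 + dp[i+1][j−1] if the ends match, else max(dp[i+1][j], dp[i][j−1]):
dp[1][10] = 6. A witness is owl yak bee bee yak owl at positions 1,2,4,5,6,7.

6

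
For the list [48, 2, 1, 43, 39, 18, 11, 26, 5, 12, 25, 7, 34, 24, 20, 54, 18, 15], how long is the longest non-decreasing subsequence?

6

Let dp[i] be the longest non-decreasing subsequence ending at position i. Then dp = [1, 1, 1, 2, 2, 2, 2, 3, 2, 3, 4, 3, 5, 4, 4, 6, 4, 4].
The maximum is 6; one witness is 2, 11, 12, 25, 34, 54 at positions 2,7,10,11,13,16.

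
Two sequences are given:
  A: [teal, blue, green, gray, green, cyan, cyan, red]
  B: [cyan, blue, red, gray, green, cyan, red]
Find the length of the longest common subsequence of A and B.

Backtracking the LCS table gives one alignment: blue (A2,B2) → gray (A4,B4) → green (A5,B5) → cyan (A7,B6) → red (A8,B7).
So the longest common subsequence has length 5.

5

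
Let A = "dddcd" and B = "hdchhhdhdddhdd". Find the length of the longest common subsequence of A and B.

Backtracking the LCS table gives one alignment: d (A1,B10) → d (A2,B11) → d (A3,B13) → d (A5,B14).
So the longest common subsequence has length 4.

4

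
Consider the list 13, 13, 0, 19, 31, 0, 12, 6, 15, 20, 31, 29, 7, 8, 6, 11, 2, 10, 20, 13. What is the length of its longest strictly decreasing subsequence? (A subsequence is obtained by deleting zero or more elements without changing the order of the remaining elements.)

Scanning left to right, the best length ending at each element is: 13→1, 13→1, 0→2, 19→1, 31→1, 0→2, 12→2, 6→3, 15→2, 20→2, 31→1, 29→2, 7→3, 8→3, 6→4, 11→3, 2→5, 10→4, 20→3, 13→4.
So the longest decreasing subsequence has length 5, e.g. 13, 12, 7, 6, 2.

5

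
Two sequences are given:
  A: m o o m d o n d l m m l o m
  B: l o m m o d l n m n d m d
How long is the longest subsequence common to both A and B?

7

A longest common subsequence is mmodlmm (length 7); the LCS DP confirms no longer common subsequence exists.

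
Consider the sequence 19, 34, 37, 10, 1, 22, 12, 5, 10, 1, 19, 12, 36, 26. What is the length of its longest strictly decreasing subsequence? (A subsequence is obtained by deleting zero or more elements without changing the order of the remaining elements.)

5

One longest decreasing subsequence is 34, 22, 12, 5, 1 (positions 2,6,7,8,10), of length 5; no longer one exists.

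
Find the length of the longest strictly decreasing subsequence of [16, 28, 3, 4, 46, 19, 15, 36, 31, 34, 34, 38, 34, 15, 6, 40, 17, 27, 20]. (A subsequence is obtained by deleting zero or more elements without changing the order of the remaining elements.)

Let dp[i] be the longest decreasing subsequence ending at position i. Then dp = [1, 1, 2, 2, 1, 2, 3, 2, 3, 3, 3, 2, 3, 4, 5, 2, 4, 4, 5].
The maximum is 5; one witness is 46, 36, 31, 15, 6 at positions 5,8,9,14,15.

5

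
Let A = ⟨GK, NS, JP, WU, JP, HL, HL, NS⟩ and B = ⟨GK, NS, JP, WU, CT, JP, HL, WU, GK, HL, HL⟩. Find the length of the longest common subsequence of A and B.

Backtracking the LCS table gives one alignment: GK (A1,B1) → NS (A2,B2) → JP (A3,B3) → WU (A4,B4) → JP (A5,B6) → HL (A6,B10) → HL (A7,B11).
So the longest common subsequence has length 7.

7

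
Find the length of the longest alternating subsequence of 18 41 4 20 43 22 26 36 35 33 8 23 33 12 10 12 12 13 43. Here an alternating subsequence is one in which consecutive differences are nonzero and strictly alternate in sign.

A longest alternating subsequence is 18, 41, 4, 43, 22, 26, 8, 23, 10, 12 (positions 1,2,3,5,6,7,11,12,15,16); its 9 consecutive differences strictly alternate in sign, and length 10 is optimal.

10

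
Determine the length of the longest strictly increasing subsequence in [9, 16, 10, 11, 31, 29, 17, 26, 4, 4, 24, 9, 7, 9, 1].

5

Scanning left to right, the best length ending at each element is: 9→1, 16→2, 10→2, 11→3, 31→4, 29→4, 17→4, 26→5, 4→1, 4→1, 24→5, 9→2, 7→2, 9→3, 1→1.
So the longest increasing subsequence has length 5, e.g. 9, 10, 11, 17, 26.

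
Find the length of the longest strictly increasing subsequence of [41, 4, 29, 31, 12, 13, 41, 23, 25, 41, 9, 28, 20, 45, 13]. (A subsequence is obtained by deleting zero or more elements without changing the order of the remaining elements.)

One longest increasing subsequence is 4, 12, 13, 23, 25, 41, 45 (positions 2,5,6,8,9,10,14), of length 7; no longer one exists.

7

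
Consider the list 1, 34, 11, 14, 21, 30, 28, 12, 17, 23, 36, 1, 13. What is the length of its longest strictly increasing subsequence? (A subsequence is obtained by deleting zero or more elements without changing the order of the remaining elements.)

6

One longest increasing subsequence is 1, 11, 14, 21, 30, 36 (positions 1,3,4,5,6,11), of length 6; no longer one exists.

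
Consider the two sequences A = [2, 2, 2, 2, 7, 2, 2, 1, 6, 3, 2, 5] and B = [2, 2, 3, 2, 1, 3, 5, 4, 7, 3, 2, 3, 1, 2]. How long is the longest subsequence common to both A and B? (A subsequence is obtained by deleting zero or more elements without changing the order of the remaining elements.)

7

A longest common subsequence is 2, 2, 2, 7, 2, 1, 2 (length 7); the LCS DP confirms no longer common subsequence exists.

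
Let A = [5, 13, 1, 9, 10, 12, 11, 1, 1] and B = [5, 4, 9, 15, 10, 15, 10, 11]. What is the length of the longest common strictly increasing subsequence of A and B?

4

A longest common strictly increasing subsequence is 5, 9, 10, 11 (length 4); it appears in order in both A and B, and no longer such subsequence exists.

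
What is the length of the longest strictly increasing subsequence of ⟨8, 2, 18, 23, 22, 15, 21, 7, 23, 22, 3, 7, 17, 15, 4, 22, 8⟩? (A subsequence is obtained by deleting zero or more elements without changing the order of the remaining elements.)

One longest increasing subsequence is 2, 3, 7, 17, 22 (positions 2,11,12,13,16), of length 5; no longer one exists.

5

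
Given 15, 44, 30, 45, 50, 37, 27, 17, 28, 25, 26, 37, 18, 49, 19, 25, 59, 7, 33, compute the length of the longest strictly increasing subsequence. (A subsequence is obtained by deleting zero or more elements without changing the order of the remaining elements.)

One longest increasing subsequence is 15, 17, 25, 26, 37, 49, 59 (positions 1,8,10,11,12,14,17), of length 7; no longer one exists.

7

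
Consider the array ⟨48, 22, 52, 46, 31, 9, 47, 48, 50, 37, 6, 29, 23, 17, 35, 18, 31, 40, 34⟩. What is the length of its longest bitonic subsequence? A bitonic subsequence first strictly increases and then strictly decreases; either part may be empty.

9

One longest bitonic subsequence is 22, 46, 47, 48, 50, 37, 29, 23, 18 (positions 2,4,7,8,9,10,12,13,16): it rises to 50 then falls. Length 9 is optimal.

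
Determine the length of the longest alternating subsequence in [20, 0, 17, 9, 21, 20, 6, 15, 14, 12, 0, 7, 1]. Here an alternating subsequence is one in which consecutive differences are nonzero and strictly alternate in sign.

10

Track the best alternating length ending on an up-step vs a down-step at each position: up/down = 1/1, 1/2, 3/2, 3/4, 5/1, 5/6, 3/6, 7/6, 7/8, 7/8, 1/8, 9/8, 9/10.
The maximum over both is 10; one such subsequence is 20, 0, 17, 9, 21, 6, 15, 0, 7, 1.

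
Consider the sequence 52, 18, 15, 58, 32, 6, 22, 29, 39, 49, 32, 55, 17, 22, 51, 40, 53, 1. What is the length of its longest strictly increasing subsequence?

7

Scanning left to right, the best length ending at each element is: 52→1, 18→1, 15→1, 58→2, 32→2, 6→1, 22→2, 29→3, 39→4, 49→5, 32→4, 55→6, 17→2, 22→3, 51→6, 40→5, 53→7, 1→1.
So the longest increasing subsequence has length 7, e.g. 18, 22, 29, 39, 49, 51, 53.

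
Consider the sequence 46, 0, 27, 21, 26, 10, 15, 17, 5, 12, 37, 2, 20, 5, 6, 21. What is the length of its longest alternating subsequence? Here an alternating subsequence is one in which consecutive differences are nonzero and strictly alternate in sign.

A longest alternating subsequence is 46, 0, 27, 21, 26, 10, 15, 5, 12, 2, 20, 5, 6 (positions 1,2,3,4,5,6,7,9,10,12,13,14,15); its 12 consecutive differences strictly alternate in sign, and length 13 is optimal.

13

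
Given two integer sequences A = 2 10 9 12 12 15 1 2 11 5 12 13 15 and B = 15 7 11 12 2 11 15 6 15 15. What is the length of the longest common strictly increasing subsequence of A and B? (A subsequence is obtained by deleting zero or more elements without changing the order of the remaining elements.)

3

For each value that appears in both, track the longest common increasing run ending there.
The best achievable length is 3; one witness is 11, 12, 15 (A-positions 9,11,13, B-positions 3,4,7).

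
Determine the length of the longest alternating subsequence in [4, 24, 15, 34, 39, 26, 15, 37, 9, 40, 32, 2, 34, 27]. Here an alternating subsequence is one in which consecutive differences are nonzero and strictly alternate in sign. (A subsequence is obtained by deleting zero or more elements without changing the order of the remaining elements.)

Track the best alternating length ending on an up-step vs a down-step at each position: up/down = 1/1, 2/1, 2/3, 4/1, 4/1, 4/5, 2/5, 6/5, 2/7, 8/1, 8/9, 1/9, 10/9, 10/11.
The maximum over both is 11; one such subsequence is 4, 24, 15, 34, 26, 37, 9, 40, 32, 34, 27.

11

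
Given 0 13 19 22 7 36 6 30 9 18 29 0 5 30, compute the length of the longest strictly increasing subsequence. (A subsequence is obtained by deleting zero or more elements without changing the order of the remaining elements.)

6

Scanning left to right, the best length ending at each element is: 0→1, 13→2, 19→3, 22→4, 7→2, 36→5, 6→2, 30→5, 9→3, 18→4, 29→5, 0→1, 5→2, 30→6.
So the longest increasing subsequence has length 6, e.g. 0, 13, 19, 22, 29, 30.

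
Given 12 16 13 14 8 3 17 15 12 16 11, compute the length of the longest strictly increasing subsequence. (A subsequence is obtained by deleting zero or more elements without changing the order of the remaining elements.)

Let dp[i] be the longest increasing subsequence ending at position i. Then dp = [1, 2, 2, 3, 1, 1, 4, 4, 2, 5, 2].
The maximum is 5; one witness is 12, 13, 14, 15, 16 at positions 1,3,4,8,10.

5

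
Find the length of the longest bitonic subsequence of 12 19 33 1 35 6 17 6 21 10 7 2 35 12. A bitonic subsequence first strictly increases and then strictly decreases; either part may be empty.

8

Let inc[i] be the LIS ending at i and dec[i] the longest strictly decreasing subsequence starting at i. inc = [1, 2, 3, 1, 4, 2, 3, 2, 4, 3, 3, 2, 5, 4], dec = [4, 5, 5, 1, 5, 2, 4, 2, 4, 3, 2, 1, 2, 1].
max_i inc[i]+dec[i]−1 = 8, with one witness 12, 19, 33, 35, 21, 10, 7, 2.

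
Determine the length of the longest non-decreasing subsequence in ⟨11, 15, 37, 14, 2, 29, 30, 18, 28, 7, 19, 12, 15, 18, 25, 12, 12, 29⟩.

One longest non-decreasing subsequence is 2, 7, 12, 15, 18, 25, 29 (positions 5,10,12,13,14,15,18), of length 7; no longer one exists.

7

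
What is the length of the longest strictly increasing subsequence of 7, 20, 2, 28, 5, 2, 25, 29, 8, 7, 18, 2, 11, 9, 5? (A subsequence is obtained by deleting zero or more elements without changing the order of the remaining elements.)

4

One longest increasing subsequence is 7, 20, 28, 29 (positions 1,2,4,8), of length 4; no longer one exists.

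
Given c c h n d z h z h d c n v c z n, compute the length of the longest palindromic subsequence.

9

One longest palindromic subsequence is cndhzhdnc (positions 2,4,5,7,8,9,10,12,14); it reads the same forward and backward, and the interval DP gives dp[1][16] = 9.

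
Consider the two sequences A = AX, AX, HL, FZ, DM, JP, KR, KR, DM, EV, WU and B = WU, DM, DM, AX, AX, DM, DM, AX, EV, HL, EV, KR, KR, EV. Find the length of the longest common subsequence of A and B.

Backtracking the LCS table gives one alignment: AX (A1,B5) → AX (A2,B8) → HL (A3,B10) → KR (A7,B12) → KR (A8,B13) → EV (A10,B14).
So the longest common subsequence has length 6.

6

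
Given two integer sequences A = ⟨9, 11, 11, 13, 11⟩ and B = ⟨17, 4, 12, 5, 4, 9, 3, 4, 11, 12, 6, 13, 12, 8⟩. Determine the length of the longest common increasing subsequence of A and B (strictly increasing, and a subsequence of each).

3

For each value that appears in both, track the longest common increasing run ending there.
The best achievable length is 3; one witness is 9, 11, 13 (A-positions 1,2,4, B-positions 6,9,12).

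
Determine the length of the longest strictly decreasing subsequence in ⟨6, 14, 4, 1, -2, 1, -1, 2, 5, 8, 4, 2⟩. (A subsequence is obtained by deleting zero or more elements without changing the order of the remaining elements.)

Let dp[i] be the longest decreasing subsequence ending at position i. Then dp = [1, 1, 2, 3, 4, 3, 4, 3, 2, 2, 3, 4].
The maximum is 4; one witness is 6, 4, 1, -2 at positions 1,3,4,5.

4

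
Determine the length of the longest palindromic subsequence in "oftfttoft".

6

Using dp[i][j] = 2 + dp[i+1][j−1] if the ends match, else max(dp[i+1][j], dp[i][j−1]):
dp[1][9] = 6. A witness is tfttft at positions 3,4,5,6,8,9.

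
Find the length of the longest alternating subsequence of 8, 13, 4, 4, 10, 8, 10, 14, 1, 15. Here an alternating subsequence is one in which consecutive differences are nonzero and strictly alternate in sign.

8

Track the best alternating length ending on an up-step vs a down-step at each position: up/down = 1/1, 2/1, 1/3, 1/3, 4/3, 4/5, 6/3, 6/1, 1/7, 8/1.
The maximum over both is 8; one such subsequence is 8, 13, 4, 10, 8, 10, 1, 15.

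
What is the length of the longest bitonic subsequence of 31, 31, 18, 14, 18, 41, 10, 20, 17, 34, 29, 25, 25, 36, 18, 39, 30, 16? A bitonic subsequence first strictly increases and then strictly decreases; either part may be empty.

Let inc[i] be the LIS ending at i and dec[i] the longest strictly decreasing subsequence starting at i. inc = [1, 1, 1, 1, 2, 3, 1, 3, 2, 4, 4, 4, 4, 5, 3, 6, 5, 2], dec = [5, 5, 3, 2, 3, 6, 1, 3, 2, 5, 4, 3, 3, 3, 2, 3, 2, 1].
max_i inc[i]+dec[i]−1 = 8, with one witness 14, 18, 41, 34, 29, 25, 18, 16.

8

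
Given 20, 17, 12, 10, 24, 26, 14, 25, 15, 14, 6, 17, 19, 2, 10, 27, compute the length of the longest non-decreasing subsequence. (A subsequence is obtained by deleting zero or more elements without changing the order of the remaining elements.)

6

One longest non-decreasing subsequence is 12, 14, 15, 17, 19, 27 (positions 3,7,9,12,13,16), of length 6; no longer one exists.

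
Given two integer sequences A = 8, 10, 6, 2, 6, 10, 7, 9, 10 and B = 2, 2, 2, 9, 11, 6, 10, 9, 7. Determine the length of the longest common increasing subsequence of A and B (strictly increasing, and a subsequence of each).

For each value that appears in both, track the longest common increasing run ending there.
The best achievable length is 3; one witness is 2, 6, 10 (A-positions 4,5,6, B-positions 1,6,7).

3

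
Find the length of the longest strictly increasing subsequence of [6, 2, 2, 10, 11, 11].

3

Scanning left to right, the best length ending at each element is: 6→1, 2→1, 2→1, 10→2, 11→3, 11→3.
So the longest increasing subsequence has length 3, e.g. 6, 10, 11.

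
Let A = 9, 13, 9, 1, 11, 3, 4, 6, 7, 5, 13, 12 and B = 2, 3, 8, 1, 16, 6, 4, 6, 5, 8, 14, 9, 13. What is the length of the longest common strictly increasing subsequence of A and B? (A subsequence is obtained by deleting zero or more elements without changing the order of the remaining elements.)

4

For each value that appears in both, track the longest common increasing run ending there.
The best achievable length is 4; one witness is 3, 4, 6, 13 (A-positions 6,7,8,11, B-positions 2,7,8,13).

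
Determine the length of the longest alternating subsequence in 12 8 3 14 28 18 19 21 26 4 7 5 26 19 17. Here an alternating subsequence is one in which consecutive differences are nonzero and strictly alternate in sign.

10

Track the best alternating length ending on an up-step vs a down-step at each position: up/down = 1/1, 1/2, 1/2, 3/1, 3/1, 3/4, 5/4, 5/4, 5/4, 3/6, 7/6, 7/8, 9/4, 9/10, 9/10.
The maximum over both is 10; one such subsequence is 12, 8, 28, 18, 19, 4, 7, 5, 26, 19.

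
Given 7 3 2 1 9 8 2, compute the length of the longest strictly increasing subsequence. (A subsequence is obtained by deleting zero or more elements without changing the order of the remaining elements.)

Let dp[i] be the longest increasing subsequence ending at position i. Then dp = [1, 1, 1, 1, 2, 2, 2].
The maximum is 2; one witness is 7, 9 at positions 1,5.

2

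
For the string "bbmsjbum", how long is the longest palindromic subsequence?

3

Using dp[i][j] = 2 + dp[i+1][j−1] if the ends match, else max(dp[i+1][j], dp[i][j−1]):
dp[1][8] = 3. A witness is mum at positions 3,7,8.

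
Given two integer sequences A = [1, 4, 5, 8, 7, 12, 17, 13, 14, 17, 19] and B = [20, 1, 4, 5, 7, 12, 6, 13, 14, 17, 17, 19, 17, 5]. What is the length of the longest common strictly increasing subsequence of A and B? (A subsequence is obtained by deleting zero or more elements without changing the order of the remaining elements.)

9

For each value that appears in both, track the longest common increasing run ending there.
The best achievable length is 9; one witness is 1, 4, 5, 7, 12, 13, 14, 17, 19 (A-positions 1,2,3,5,6,8,9,10,11, B-positions 2,3,4,5,6,8,9,10,12).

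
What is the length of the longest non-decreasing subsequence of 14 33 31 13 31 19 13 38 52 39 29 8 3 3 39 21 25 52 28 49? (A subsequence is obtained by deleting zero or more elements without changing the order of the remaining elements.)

7

One longest non-decreasing subsequence is 14, 31, 31, 38, 39, 39, 52 (positions 1,3,5,8,10,15,18), of length 7; no longer one exists.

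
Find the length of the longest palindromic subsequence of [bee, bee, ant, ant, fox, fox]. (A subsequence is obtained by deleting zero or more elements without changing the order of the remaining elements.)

One longest palindromic subsequence is fox fox (positions 5,6); it reads the same forward and backward, and the interval DP gives dp[1][6] = 2.

2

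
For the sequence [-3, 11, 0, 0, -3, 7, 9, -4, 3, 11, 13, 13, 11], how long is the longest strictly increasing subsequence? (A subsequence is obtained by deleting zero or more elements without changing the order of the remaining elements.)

One longest increasing subsequence is -3, 0, 7, 9, 11, 13 (positions 1,3,6,7,10,11), of length 6; no longer one exists.

6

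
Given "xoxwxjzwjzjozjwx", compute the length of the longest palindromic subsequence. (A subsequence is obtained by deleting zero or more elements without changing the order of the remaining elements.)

11

One longest palindromic subsequence is xwjzjzjzjwx (positions 1,4,6,7,9,10,11,13,14,15,16); it reads the same forward and backward, and the interval DP gives dp[1][16] = 11.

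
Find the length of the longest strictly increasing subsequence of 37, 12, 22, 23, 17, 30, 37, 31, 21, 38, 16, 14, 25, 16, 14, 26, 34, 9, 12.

6

Let dp[i] be the longest increasing subsequence ending at position i. Then dp = [1, 1, 2, 3, 2, 4, 5, 5, 3, 6, 2, 2, 4, 3, 2, 5, 6, 1, 2].
The maximum is 6; one witness is 12, 22, 23, 30, 37, 38 at positions 2,3,4,6,7,10.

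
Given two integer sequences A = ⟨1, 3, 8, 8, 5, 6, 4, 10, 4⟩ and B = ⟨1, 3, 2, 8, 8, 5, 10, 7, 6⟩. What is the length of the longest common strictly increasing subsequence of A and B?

4

For each value that appears in both, track the longest common increasing run ending there.
The best achievable length is 4; one witness is 1, 3, 8, 10 (A-positions 1,2,3,8, B-positions 1,2,4,7).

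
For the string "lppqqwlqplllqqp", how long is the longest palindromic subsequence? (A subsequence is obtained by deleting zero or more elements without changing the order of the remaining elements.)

10

Using dp[i][j] = 2 + dp[i+1][j−1] if the ends match, else max(dp[i+1][j], dp[i][j−1]):
dp[1][15] = 10. A witness is pqqllllqqp at positions 2,4,5,7,10,11,12,13,14,15.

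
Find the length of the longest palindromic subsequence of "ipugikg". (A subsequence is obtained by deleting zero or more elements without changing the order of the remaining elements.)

One longest palindromic subsequence is gkg (positions 4,6,7); it reads the same forward and backward, and the interval DP gives dp[1][7] = 3.

3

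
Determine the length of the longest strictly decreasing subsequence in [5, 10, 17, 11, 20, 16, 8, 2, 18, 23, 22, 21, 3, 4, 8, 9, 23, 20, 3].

5

Scanning left to right, the best length ending at each element is: 5→1, 10→1, 17→1, 11→2, 20→1, 16→2, 8→3, 2→4, 18→2, 23→1, 22→2, 21→3, 3→4, 4→4, 8→4, 9→4, 23→1, 20→4, 3→5.
So the longest decreasing subsequence has length 5, e.g. 17, 11, 8, 4, 3.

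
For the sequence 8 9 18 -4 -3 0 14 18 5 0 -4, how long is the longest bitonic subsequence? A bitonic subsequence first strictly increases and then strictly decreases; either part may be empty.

8

Let inc[i] be the LIS ending at i and dec[i] the longest strictly decreasing subsequence starting at i. inc = [1, 2, 3, 1, 2, 3, 4, 5, 4, 3, 1], dec = [4, 4, 5, 1, 2, 2, 4, 4, 3, 2, 1].
max_i inc[i]+dec[i]−1 = 8, with one witness -4, -3, 0, 14, 18, 5, 0, -4.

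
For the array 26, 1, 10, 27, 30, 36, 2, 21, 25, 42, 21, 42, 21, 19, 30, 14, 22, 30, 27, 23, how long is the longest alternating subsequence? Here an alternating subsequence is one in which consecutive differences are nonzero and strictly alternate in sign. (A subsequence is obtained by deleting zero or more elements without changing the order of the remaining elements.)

Track the best alternating length ending on an up-step vs a down-step at each position: up/down = 1/1, 1/2, 3/2, 3/1, 3/1, 3/1, 3/4, 5/4, 5/4, 5/1, 5/6, 7/1, 5/8, 5/8, 9/8, 5/10, 11/10, 11/8, 11/12, 11/12.
The maximum over both is 12; one such subsequence is 26, 1, 10, 2, 25, 21, 42, 21, 30, 14, 30, 27.

12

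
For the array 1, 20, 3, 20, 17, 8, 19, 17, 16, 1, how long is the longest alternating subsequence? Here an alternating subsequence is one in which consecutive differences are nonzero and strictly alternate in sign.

7

A longest alternating subsequence is 1, 20, 3, 20, 17, 19, 17 (positions 1,2,3,4,5,7,8); its 6 consecutive differences strictly alternate in sign, and length 7 is optimal.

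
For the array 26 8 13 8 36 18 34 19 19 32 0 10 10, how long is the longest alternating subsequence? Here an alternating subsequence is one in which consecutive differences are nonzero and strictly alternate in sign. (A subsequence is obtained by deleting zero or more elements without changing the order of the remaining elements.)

A longest alternating subsequence is 26, 8, 13, 8, 36, 18, 34, 19, 32, 0, 10 (positions 1,2,3,4,5,6,7,8,10,11,12); its 10 consecutive differences strictly alternate in sign, and length 11 is optimal.

11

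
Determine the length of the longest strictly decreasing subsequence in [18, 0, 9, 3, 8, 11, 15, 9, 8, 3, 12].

5

Scanning left to right, the best length ending at each element is: 18→1, 0→2, 9→2, 3→3, 8→3, 11→2, 15→2, 9→3, 8→4, 3→5, 12→3.
So the longest decreasing subsequence has length 5, e.g. 18, 11, 9, 8, 3.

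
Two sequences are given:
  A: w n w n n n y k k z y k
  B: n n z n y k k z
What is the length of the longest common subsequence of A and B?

7

Backtracking the LCS table gives one alignment: n (A2,B1) → n (A4,B2) → n (A6,B4) → y (A7,B5) → k (A8,B6) → k (A9,B7) → z (A10,B8).
So the longest common subsequence has length 7.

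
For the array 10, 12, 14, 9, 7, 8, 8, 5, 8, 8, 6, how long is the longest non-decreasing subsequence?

5

Let dp[i] be the longest non-decreasing subsequence ending at position i. Then dp = [1, 2, 3, 1, 1, 2, 3, 1, 4, 5, 2].
The maximum is 5; one witness is 7, 8, 8, 8, 8 at positions 5,6,7,9,10.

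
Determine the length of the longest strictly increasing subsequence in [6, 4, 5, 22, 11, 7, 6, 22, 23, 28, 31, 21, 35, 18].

One longest increasing subsequence is 4, 5, 11, 22, 23, 28, 31, 35 (positions 2,3,5,8,9,10,11,13), of length 8; no longer one exists.

8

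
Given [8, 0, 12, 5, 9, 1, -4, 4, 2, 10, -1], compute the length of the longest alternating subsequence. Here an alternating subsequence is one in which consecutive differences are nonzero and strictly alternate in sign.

10

Track the best alternating length ending on an up-step vs a down-step at each position: up/down = 1/1, 1/2, 3/1, 3/4, 5/4, 3/6, 1/6, 7/6, 7/8, 9/4, 7/10.
The maximum over both is 10; one such subsequence is 8, 0, 12, 5, 9, 1, 4, 2, 10, -1.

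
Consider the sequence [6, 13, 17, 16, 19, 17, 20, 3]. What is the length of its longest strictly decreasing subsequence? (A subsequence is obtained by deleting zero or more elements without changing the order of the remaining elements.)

One longest decreasing subsequence is 17, 16, 3 (positions 3,4,8), of length 3; no longer one exists.

3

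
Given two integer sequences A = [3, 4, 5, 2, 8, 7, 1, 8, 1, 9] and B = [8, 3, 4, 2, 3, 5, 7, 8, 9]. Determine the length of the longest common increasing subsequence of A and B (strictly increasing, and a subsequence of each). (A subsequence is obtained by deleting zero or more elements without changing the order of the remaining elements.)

6

For each value that appears in both, track the longest common increasing run ending there.
The best achievable length is 6; one witness is 3, 4, 5, 7, 8, 9 (A-positions 1,2,3,6,8,10, B-positions 2,3,6,7,8,9).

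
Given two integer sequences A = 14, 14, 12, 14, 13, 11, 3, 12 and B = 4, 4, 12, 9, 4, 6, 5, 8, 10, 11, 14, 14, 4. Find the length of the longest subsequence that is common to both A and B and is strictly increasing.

2

A longest common strictly increasing subsequence is 12, 14 (length 2); it appears in order in both A and B, and no longer such subsequence exists.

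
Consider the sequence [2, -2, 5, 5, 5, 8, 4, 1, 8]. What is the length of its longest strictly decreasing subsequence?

3

Scanning left to right, the best length ending at each element is: 2→1, -2→2, 5→1, 5→1, 5→1, 8→1, 4→2, 1→3, 8→1.
So the longest decreasing subsequence has length 3, e.g. 5, 4, 1.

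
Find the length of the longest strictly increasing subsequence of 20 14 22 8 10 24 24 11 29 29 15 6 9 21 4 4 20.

One longest increasing subsequence is 8, 10, 11, 15, 21 (positions 4,5,8,11,14), of length 5; no longer one exists.

5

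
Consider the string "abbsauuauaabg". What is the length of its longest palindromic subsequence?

7

One longest palindromic subsequence is baauaab (positions 3,5,8,9,10,11,12); it reads the same forward and backward, and the interval DP gives dp[1][13] = 7.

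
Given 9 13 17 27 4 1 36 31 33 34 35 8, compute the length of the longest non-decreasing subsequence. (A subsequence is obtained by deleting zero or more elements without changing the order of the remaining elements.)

8

Let dp[i] be the longest non-decreasing subsequence ending at position i. Then dp = [1, 2, 3, 4, 1, 1, 5, 5, 6, 7, 8, 2].
The maximum is 8; one witness is 9, 13, 17, 27, 31, 33, 34, 35 at positions 1,2,3,4,8,9,10,11.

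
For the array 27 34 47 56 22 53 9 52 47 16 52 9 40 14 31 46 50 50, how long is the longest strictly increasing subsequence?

Scanning left to right, the best length ending at each element is: 27→1, 34→2, 47→3, 56→4, 22→1, 53→4, 9→1, 52→4, 47→3, 16→2, 52→4, 9→1, 40→3, 14→2, 31→3, 46→4, 50→5, 50→5.
So the longest increasing subsequence has length 5, e.g. 27, 34, 40, 46, 50.

5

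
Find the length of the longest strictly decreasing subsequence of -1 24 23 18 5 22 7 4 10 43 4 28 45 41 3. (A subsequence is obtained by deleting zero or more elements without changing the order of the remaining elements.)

6

Let dp[i] be the longest decreasing subsequence ending at position i. Then dp = [1, 1, 2, 3, 4, 3, 4, 5, 4, 1, 5, 2, 1, 2, 6].
The maximum is 6; one witness is 24, 23, 18, 5, 4, 3 at positions 2,3,4,5,8,15.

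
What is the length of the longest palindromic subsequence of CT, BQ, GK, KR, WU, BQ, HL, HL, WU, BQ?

One longest palindromic subsequence is BQ WU HL HL WU BQ (positions 2,5,7,8,9,10); it reads the same forward and backward, and the interval DP gives dp[1][10] = 6.

6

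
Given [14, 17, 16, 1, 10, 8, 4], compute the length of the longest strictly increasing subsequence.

Scanning left to right, the best length ending at each element is: 14→1, 17→2, 16→2, 1→1, 10→2, 8→2, 4→2.
So the longest increasing subsequence has length 2, e.g. 14, 17.

2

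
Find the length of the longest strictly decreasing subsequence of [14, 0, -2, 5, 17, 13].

Scanning left to right, the best length ending at each element is: 14→1, 0→2, -2→3, 5→2, 17→1, 13→2.
So the longest decreasing subsequence has length 3, e.g. 14, 0, -2.

3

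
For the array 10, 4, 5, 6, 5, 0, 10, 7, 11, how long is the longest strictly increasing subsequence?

One longest increasing subsequence is 4, 5, 6, 10, 11 (positions 2,3,4,7,9), of length 5; no longer one exists.

5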